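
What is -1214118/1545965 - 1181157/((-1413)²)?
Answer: -1416699247549/1028875264695 ≈ -1.3769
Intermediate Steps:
-1214118/1545965 - 1181157/((-1413)²) = -1214118*1/1545965 - 1181157/1996569 = -1214118/1545965 - 1181157*1/1996569 = -1214118/1545965 - 393719/665523 = -1416699247549/1028875264695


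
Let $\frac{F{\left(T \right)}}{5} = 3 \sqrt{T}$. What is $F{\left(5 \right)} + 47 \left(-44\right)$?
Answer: $-2068 + 15 \sqrt{5} \approx -2034.5$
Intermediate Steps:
$F{\left(T \right)} = 15 \sqrt{T}$ ($F{\left(T \right)} = 5 \cdot 3 \sqrt{T} = 15 \sqrt{T}$)
$F{\left(5 \right)} + 47 \left(-44\right) = 15 \sqrt{5} + 47 \left(-44\right) = 15 \sqrt{5} - 2068 = -2068 + 15 \sqrt{5}$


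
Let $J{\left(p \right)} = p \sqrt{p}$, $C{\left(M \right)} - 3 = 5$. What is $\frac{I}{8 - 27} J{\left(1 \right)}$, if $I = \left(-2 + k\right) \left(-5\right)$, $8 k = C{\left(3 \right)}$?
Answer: $- \frac{5}{19} \approx -0.26316$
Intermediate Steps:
$C{\left(M \right)} = 8$ ($C{\left(M \right)} = 3 + 5 = 8$)
$k = 1$ ($k = \frac{1}{8} \cdot 8 = 1$)
$J{\left(p \right)} = p^{\frac{3}{2}}$
$I = 5$ ($I = \left(-2 + 1\right) \left(-5\right) = \left(-1\right) \left(-5\right) = 5$)
$\frac{I}{8 - 27} J{\left(1 \right)} = \frac{1}{8 - 27} \cdot 5 \cdot 1^{\frac{3}{2}} = \frac{1}{-19} \cdot 5 \cdot 1 = \left(- \frac{1}{19}\right) 5 \cdot 1 = \left(- \frac{5}{19}\right) 1 = - \frac{5}{19}$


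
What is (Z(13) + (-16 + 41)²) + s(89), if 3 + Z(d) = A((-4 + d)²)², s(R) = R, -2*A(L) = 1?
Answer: 2845/4 ≈ 711.25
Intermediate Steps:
A(L) = -½ (A(L) = -½*1 = -½)
Z(d) = -11/4 (Z(d) = -3 + (-½)² = -3 + ¼ = -11/4)
(Z(13) + (-16 + 41)²) + s(89) = (-11/4 + (-16 + 41)²) + 89 = (-11/4 + 25²) + 89 = (-11/4 + 625) + 89 = 2489/4 + 89 = 2845/4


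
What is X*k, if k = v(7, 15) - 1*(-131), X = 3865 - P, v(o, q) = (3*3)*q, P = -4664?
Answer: 2268714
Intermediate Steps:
v(o, q) = 9*q
X = 8529 (X = 3865 - 1*(-4664) = 3865 + 4664 = 8529)
k = 266 (k = 9*15 - 1*(-131) = 135 + 131 = 266)
X*k = 8529*266 = 2268714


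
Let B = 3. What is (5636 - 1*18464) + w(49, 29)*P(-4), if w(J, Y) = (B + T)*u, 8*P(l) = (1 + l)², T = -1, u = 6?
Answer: -25629/2 ≈ -12815.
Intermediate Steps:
P(l) = (1 + l)²/8
w(J, Y) = 12 (w(J, Y) = (3 - 1)*6 = 2*6 = 12)
(5636 - 1*18464) + w(49, 29)*P(-4) = (5636 - 1*18464) + 12*((1 - 4)²/8) = (5636 - 18464) + 12*((⅛)*(-3)²) = -12828 + 12*((⅛)*9) = -12828 + 12*(9/8) = -12828 + 27/2 = -25629/2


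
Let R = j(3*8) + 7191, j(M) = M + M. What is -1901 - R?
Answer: -9140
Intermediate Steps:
j(M) = 2*M
R = 7239 (R = 2*(3*8) + 7191 = 2*24 + 7191 = 48 + 7191 = 7239)
-1901 - R = -1901 - 1*7239 = -1901 - 7239 = -9140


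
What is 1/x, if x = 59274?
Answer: 1/59274 ≈ 1.6871e-5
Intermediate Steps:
1/x = 1/59274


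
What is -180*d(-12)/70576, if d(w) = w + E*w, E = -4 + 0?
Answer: -405/4411 ≈ -0.091816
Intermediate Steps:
E = -4
d(w) = -3*w (d(w) = w - 4*w = -3*w)
-180*d(-12)/70576 = -(-540)*(-12)/70576 = -180*36*(1/70576) = -6480*1/70576 = -405/4411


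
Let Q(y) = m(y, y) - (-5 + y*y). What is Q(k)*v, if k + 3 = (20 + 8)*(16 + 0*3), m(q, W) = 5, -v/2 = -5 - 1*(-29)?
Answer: 9504720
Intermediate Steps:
v = -48 (v = -2*(-5 - 1*(-29)) = -2*(-5 + 29) = -2*24 = -48)
k = 445 (k = -3 + (20 + 8)*(16 + 0*3) = -3 + 28*(16 + 0) = -3 + 28*16 = -3 + 448 = 445)
Q(y) = 10 - y² (Q(y) = 5 - (-5 + y*y) = 5 - (-5 + y²) = 5 + (5 - y²) = 10 - y²)
Q(k)*v = (10 - 1*445²)*(-48) = (10 - 1*198025)*(-48) = (10 - 198025)*(-48) = -198015*(-48) = 9504720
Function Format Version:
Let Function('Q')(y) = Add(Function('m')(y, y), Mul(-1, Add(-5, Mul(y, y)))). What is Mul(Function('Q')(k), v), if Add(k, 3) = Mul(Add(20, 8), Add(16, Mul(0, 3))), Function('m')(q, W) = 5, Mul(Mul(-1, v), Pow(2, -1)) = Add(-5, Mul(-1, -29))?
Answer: 9504720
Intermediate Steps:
v = -48 (v = Mul(-2, Add(-5, Mul(-1, -29))) = Mul(-2, Add(-5, 29)) = Mul(-2, 24) = -48)
k = 445 (k = Add(-3, Mul(Add(20, 8), Add(16, Mul(0, 3)))) = Add(-3, Mul(28, Add(16, 0))) = Add(-3, Mul(28, 16)) = Add(-3, 448) = 445)
Function('Q')(y) = Add(10, Mul(-1, Pow(y, 2))) (Function('Q')(y) = Add(5, Mul(-1, Add(-5, Mul(y, y)))) = Add(5, Mul(-1, Add(-5, Pow(y, 2)))) = Add(5, Add(5, Mul(-1, Pow(y, 2)))) = Add(10, Mul(-1, Pow(y, 2))))
Mul(Function('Q')(k), v) = Mul(Add(10, Mul(-1, Pow(445, 2))), -48) = Mul(Add(10, Mul(-1, 198025)), -48) = Mul(Add(10, -198025), -48) = Mul(-198015, -48) = 9504720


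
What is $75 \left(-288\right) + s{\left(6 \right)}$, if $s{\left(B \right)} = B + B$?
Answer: $-21588$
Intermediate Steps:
$s{\left(B \right)} = 2 B$
$75 \left(-288\right) + s{\left(6 \right)} = 75 \left(-288\right) + 2 \cdot 6 = -21600 + 12 = -21588$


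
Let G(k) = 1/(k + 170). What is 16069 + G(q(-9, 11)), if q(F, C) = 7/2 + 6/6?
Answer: 5608083/349 ≈ 16069.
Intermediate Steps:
q(F, C) = 9/2 (q(F, C) = 7*(1/2) + 6*(1/6) = 7/2 + 1 = 9/2)
G(k) = 1/(170 + k)
16069 + G(q(-9, 11)) = 16069 + 1/(170 + 9/2) = 16069 + 1/(349/2) = 16069 + 2/349 = 5608083/349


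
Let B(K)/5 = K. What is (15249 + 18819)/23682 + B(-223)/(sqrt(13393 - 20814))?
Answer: 5678/3947 + 1115*I*sqrt(7421)/7421 ≈ 1.4386 + 12.943*I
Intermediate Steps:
B(K) = 5*K
(15249 + 18819)/23682 + B(-223)/(sqrt(13393 - 20814)) = (15249 + 18819)/23682 + (5*(-223))/(sqrt(13393 - 20814)) = 34068*(1/23682) - 1115*(-I*sqrt(7421)/7421) = 5678/3947 - 1115*(-I*sqrt(7421)/7421) = 5678/3947 - (-1115)*I*sqrt(7421)/7421 = 5678/3947 + 1115*I*sqrt(7421)/7421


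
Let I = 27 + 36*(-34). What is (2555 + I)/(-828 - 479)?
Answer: -1358/1307 ≈ -1.0390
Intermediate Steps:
I = -1197 (I = 27 - 1224 = -1197)
(2555 + I)/(-828 - 479) = (2555 - 1197)/(-828 - 479) = 1358/(-1307) = 1358*(-1/1307) = -1358/1307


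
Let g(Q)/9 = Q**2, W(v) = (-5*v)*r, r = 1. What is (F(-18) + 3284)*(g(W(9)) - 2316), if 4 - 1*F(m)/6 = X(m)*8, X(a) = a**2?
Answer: -194789796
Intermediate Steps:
W(v) = -5*v (W(v) = -5*v*1 = -5*v)
F(m) = 24 - 48*m**2 (F(m) = 24 - 6*m**2*8 = 24 - 48*m**2)
g(Q) = 9*Q**2
(F(-18) + 3284)*(g(W(9)) - 2316) = ((24 - 48*(-18)**2) + 3284)*(9*(-5*9)**2 - 2316) = ((24 - 48*324) + 3284)*(9*(-45)**2 - 2316) = ((24 - 15552) + 3284)*(9*2025 - 2316) = (-15528 + 3284)*(18225 - 2316) = -12244*15909 = -194789796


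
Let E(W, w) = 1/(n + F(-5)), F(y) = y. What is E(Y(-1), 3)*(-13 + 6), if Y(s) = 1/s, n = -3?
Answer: 7/8 ≈ 0.87500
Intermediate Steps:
E(W, w) = -⅛ (E(W, w) = 1/(-3 - 5) = 1/(-8) = -⅛)
E(Y(-1), 3)*(-13 + 6) = -(-13 + 6)/8 = -⅛*(-7) = 7/8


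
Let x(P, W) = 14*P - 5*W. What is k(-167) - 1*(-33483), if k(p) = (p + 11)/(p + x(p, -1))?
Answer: 20926914/625 ≈ 33483.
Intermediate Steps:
x(P, W) = -5*W + 14*P
k(p) = (11 + p)/(5 + 15*p) (k(p) = (p + 11)/(p + (-5*(-1) + 14*p)) = (11 + p)/(p + (5 + 14*p)) = (11 + p)/(5 + 15*p))
k(-167) - 1*(-33483) = (11 - 167)/(5*(1 + 3*(-167))) - 1*(-33483) = (⅕)*(-156)/(1 - 501) + 33483 = (⅕)*(-156)/(-500) + 33483 = (⅕)*(-1/500)*(-156) + 33483 = 39/625 + 33483 = 20926914/625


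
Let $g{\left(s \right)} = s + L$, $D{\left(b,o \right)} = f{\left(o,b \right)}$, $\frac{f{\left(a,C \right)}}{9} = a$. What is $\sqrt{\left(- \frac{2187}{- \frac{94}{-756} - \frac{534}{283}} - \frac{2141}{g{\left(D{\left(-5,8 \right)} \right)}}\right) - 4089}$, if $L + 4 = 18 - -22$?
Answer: $\frac{i \sqrt{33035968480807347}}{3393918} \approx 53.554 i$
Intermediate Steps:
$f{\left(a,C \right)} = 9 a$
$D{\left(b,o \right)} = 9 o$
$L = 36$ ($L = -4 + \left(18 - -22\right) = -4 + \left(18 + 22\right) = -4 + 40 = 36$)
$g{\left(s \right)} = 36 + s$ ($g{\left(s \right)} = s + 36 = 36 + s$)
$\sqrt{\left(- \frac{2187}{- \frac{94}{-756} - \frac{534}{283}} - \frac{2141}{g{\left(D{\left(-5,8 \right)} \right)}}\right) - 4089} = \sqrt{\left(- \frac{2187}{- \frac{94}{-756} - \frac{534}{283}} - \frac{2141}{36 + 9 \cdot 8}\right) - 4089} = \sqrt{\left(- \frac{2187}{\left(-94\right) \left(- \frac{1}{756}\right) - \frac{534}{283}} - \frac{2141}{36 + 72}\right) - 4089} = \sqrt{\left(- \frac{2187}{\frac{47}{378} - \frac{534}{283}} - \frac{2141}{108}\right) - 4089} = \sqrt{\left(- \frac{2187}{- \frac{188551}{106974}} - \frac{2141}{108}\right) - 4089} = \sqrt{\left(\left(-2187\right) \left(- \frac{106974}{188551}\right) - \frac{2141}{108}\right) - 4089} = \sqrt{\left(\frac{233952138}{188551} - \frac{2141}{108}\right) - 4089} = \sqrt{\frac{24863143213}{20363508} - 4089} = \sqrt{- \frac{58403240999}{20363508}} = \frac{i \sqrt{33035968480807347}}{3393918}$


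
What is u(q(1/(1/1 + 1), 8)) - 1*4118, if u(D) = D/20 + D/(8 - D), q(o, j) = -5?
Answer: -214169/52 ≈ -4118.6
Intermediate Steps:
u(D) = D/20 + D/(8 - D) (u(D) = D*(1/20) + D/(8 - D) = D/20 + D/(8 - D))
u(q(1/(1/1 + 1), 8)) - 1*4118 = (1/20)*(-5)*(-28 - 5)/(-8 - 5) - 1*4118 = (1/20)*(-5)*(-33)/(-13) - 4118 = (1/20)*(-5)*(-1/13)*(-33) - 4118 = -33/52 - 4118 = -214169/52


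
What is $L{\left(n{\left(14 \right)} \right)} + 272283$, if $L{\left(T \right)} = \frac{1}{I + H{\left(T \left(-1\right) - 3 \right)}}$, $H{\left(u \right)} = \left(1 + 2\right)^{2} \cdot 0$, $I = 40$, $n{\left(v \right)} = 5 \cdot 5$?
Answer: $\frac{10891321}{40} \approx 2.7228 \cdot 10^{5}$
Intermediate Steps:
$n{\left(v \right)} = 25$
$H{\left(u \right)} = 0$ ($H{\left(u \right)} = 3^{2} \cdot 0 = 9 \cdot 0 = 0$)
$L{\left(T \right)} = \frac{1}{40}$ ($L{\left(T \right)} = \frac{1}{40 + 0} = \frac{1}{40}$)
$L{\left(n{\left(14 \right)} \right)} + 272283 = \frac{1}{40} + 272283 = \frac{10891321}{40}$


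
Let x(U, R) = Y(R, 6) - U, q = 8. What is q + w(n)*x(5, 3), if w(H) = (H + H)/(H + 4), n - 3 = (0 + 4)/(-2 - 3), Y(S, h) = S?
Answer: 204/31 ≈ 6.5806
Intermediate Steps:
n = 11/5 (n = 3 + (0 + 4)/(-2 - 3) = 3 + 4/(-5) = 3 + 4*(-⅕) = 3 - ⅘ = 11/5 ≈ 2.2000)
w(H) = 2*H/(4 + H) (w(H) = (2*H)/(4 + H) = 2*H/(4 + H))
x(U, R) = R - U
q + w(n)*x(5, 3) = 8 + (2*(11/5)/(4 + 11/5))*(3 - 1*5) = 8 + (2*(11/5)/(31/5))*(3 - 5) = 8 + (2*(11/5)*(5/31))*(-2) = 8 + (22/31)*(-2) = 8 - 44/31 = 204/31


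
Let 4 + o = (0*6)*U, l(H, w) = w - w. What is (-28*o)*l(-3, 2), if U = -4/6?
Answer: 0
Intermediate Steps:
U = -⅔ (U = -4*⅙ = -⅔ ≈ -0.66667)
l(H, w) = 0
o = -4 (o = -4 + (0*6)*(-⅔) = -4 + 0*(-⅔) = -4 + 0 = -4)
(-28*o)*l(-3, 2) = -28*(-4)*0 = 112*0 = 0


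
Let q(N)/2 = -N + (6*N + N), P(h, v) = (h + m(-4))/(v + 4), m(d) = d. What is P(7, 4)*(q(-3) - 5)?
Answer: -123/8 ≈ -15.375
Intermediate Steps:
P(h, v) = (-4 + h)/(4 + v) (P(h, v) = (h - 4)/(v + 4) = (-4 + h)/(4 + v))
q(N) = 12*N (q(N) = 2*(-N + (6*N + N)) = 2*(-N + 7*N) = 2*(6*N) = 12*N)
P(7, 4)*(q(-3) - 5) = ((-4 + 7)/(4 + 4))*(12*(-3) - 5) = (3/8)*(-36 - 5) = ((⅛)*3)*(-41) = (3/8)*(-41) = -123/8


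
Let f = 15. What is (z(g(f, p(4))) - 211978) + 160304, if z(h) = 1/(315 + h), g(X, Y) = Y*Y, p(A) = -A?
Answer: -17104093/331 ≈ -51674.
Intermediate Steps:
g(X, Y) = Y²
(z(g(f, p(4))) - 211978) + 160304 = (1/(315 + (-1*4)²) - 211978) + 160304 = (1/(315 + (-4)²) - 211978) + 160304 = (1/(315 + 16) - 211978) + 160304 = (1/331 - 211978) + 160304 = -70164717/331 + 160304 = -17104093/331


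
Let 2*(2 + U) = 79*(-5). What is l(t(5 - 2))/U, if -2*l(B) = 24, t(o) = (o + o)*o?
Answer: 8/133 ≈ 0.060150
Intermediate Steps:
t(o) = 2*o**2 (t(o) = (2*o)*o = 2*o**2)
l(B) = -12 (l(B) = -1/2*24 = -12)
U = -399/2 (U = -2 + (79*(-5))/2 = -2 + (1/2)*(-395) = -2 - 395/2 = -399/2 ≈ -199.50)
l(t(5 - 2))/U = -12/(-399/2) = -12*(-2/399) = 8/133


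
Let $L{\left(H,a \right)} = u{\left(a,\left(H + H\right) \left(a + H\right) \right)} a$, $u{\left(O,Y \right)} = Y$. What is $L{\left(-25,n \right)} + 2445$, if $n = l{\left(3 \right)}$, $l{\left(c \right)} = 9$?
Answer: $9645$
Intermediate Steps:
$n = 9$
$L{\left(H,a \right)} = 2 H a \left(H + a\right)$ ($L{\left(H,a \right)} = \left(H + H\right) \left(a + H\right) a = 2 H \left(H + a\right) a = 2 H a \left(H + a\right)$)
$L{\left(-25,n \right)} + 2445 = 2 \left(-25\right) 9 \left(-25 + 9\right) + 2445 = 2 \left(-25\right) 9 \left(-16\right) + 2445 = 7200 + 2445 = 9645$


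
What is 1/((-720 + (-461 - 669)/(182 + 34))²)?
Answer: 11664/6134805625 ≈ 1.9013e-6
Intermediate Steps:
1/((-720 + (-461 - 669)/(182 + 34))²) = 1/((-720 - 1130/216)²) = 1/((-720 - 1130*1/216)²) = 1/((-720 - 565/108)²) = 1/((-78325/108)²) = 1/(6134805625/11664) = 11664/6134805625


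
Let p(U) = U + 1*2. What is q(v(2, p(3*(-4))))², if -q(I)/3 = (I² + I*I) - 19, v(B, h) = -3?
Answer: 9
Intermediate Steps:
p(U) = 2 + U (p(U) = U + 2 = 2 + U)
q(I) = 57 - 6*I² (q(I) = -3*((I² + I*I) - 19) = -3*((I² + I²) - 19) = -3*(2*I² - 19) = -3*(-19 + 2*I²) = 57 - 6*I²)
q(v(2, p(3*(-4))))² = (57 - 6*(-3)²)² = (57 - 6*9)² = (57 - 54)² = 3² = 9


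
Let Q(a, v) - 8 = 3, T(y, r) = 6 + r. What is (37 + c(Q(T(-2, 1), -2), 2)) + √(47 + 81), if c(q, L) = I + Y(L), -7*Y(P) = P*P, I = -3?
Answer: 234/7 + 8*√2 ≈ 44.742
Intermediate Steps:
Y(P) = -P²/7 (Y(P) = -P*P/7 = -P²/7)
Q(a, v) = 11 (Q(a, v) = 8 + 3 = 11)
c(q, L) = -3 - L²/7
(37 + c(Q(T(-2, 1), -2), 2)) + √(47 + 81) = (37 + (-3 - ⅐*2²)) + √(47 + 81) = (37 + (-3 - ⅐*4)) + √128 = (37 + (-3 - 4/7)) + 8*√2 = (37 - 25/7) + 8*√2 = 234/7 + 8*√2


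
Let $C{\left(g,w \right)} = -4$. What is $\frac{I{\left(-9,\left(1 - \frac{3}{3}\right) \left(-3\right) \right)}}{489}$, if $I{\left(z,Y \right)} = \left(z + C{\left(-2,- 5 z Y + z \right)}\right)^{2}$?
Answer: $\frac{169}{489} \approx 0.3456$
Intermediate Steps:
$I{\left(z,Y \right)} = \left(-4 + z\right)^{2}$ ($I{\left(z,Y \right)} = \left(z - 4\right)^{2} = \left(-4 + z\right)^{2}$)
$\frac{I{\left(-9,\left(1 - \frac{3}{3}\right) \left(-3\right) \right)}}{489} = \frac{\left(-4 - 9\right)^{2}}{489} = \left(-13\right)^{2} \cdot \frac{1}{489} = 169 \cdot \frac{1}{489} = \frac{169}{489}$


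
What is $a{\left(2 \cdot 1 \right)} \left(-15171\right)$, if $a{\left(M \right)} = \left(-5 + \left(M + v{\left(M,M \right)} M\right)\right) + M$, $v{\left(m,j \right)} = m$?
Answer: $-45513$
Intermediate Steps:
$a{\left(M \right)} = -5 + M^{2} + 2 M$ ($a{\left(M \right)} = \left(-5 + \left(M + M M\right)\right) + M = \left(-5 + \left(M + M^{2}\right)\right) + M = \left(-5 + M + M^{2}\right) + M = -5 + M^{2} + 2 M$)
$a{\left(2 \cdot 1 \right)} \left(-15171\right) = \left(-5 + \left(2 \cdot 1\right)^{2} + 2 \cdot 2 \cdot 1\right) \left(-15171\right) = \left(-5 + 2^{2} + 2 \cdot 2\right) \left(-15171\right) = \left(-5 + 4 + 4\right) \left(-15171\right) = 3 \left(-15171\right) = -45513$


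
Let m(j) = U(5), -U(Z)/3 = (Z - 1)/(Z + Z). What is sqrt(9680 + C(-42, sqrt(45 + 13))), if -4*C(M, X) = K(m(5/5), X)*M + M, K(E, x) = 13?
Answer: sqrt(9827) ≈ 99.131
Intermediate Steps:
U(Z) = -3*(-1 + Z)/(2*Z) (U(Z) = -3*(Z - 1)/(Z + Z) = -3*(-1 + Z)/(2*Z))
m(j) = -6/5 (m(j) = (3/2)*(1 - 1*5)/5 = (3/2)*(1/5)*(1 - 5) = (3/2)*(1/5)*(-4) = -6/5)
C(M, X) = -7*M/2 (C(M, X) = -(13*M + M)/4 = -7*M/2)
sqrt(9680 + C(-42, sqrt(45 + 13))) = sqrt(9680 - 7/2*(-42)) = sqrt(9680 + 147) = sqrt(9827)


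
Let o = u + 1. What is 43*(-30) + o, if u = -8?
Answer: -1297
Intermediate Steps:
o = -7 (o = -8 + 1 = -7)
43*(-30) + o = 43*(-30) - 7 = -1290 - 7 = -1297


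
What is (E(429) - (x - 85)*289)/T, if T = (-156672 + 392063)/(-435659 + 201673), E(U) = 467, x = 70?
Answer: -1123600772/235391 ≈ -4773.3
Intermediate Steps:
T = -235391/233986 (T = 235391/(-233986) = 235391*(-1/233986) = -235391/233986 ≈ -1.0060)
(E(429) - (x - 85)*289)/T = (467 - (70 - 85)*289)/(-235391/233986) = (467 - (-15)*289)*(-233986/235391) = (467 - 1*(-4335))*(-233986/235391) = (467 + 4335)*(-233986/235391) = 4802*(-233986/235391) = -1123600772/235391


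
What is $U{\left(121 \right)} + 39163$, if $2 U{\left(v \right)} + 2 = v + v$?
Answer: $39283$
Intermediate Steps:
$U{\left(v \right)} = -1 + v$ ($U{\left(v \right)} = -1 + \frac{v + v}{2} = -1 + \frac{2 v}{2} = -1 + v$)
$U{\left(121 \right)} + 39163 = \left(-1 + 121\right) + 39163 = 120 + 39163 = 39283$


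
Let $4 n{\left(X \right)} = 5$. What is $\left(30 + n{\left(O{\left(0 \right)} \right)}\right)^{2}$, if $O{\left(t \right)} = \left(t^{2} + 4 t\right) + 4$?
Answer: $\frac{15625}{16} \approx 976.56$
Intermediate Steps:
$O{\left(t \right)} = 4 + t^{2} + 4 t$
$n{\left(X \right)} = \frac{5}{4}$ ($n{\left(X \right)} = \frac{1}{4} \cdot 5 = \frac{5}{4}$)
$\left(30 + n{\left(O{\left(0 \right)} \right)}\right)^{2} = \left(30 + \frac{5}{4}\right)^{2} = \left(\frac{125}{4}\right)^{2} = \frac{15625}{16}$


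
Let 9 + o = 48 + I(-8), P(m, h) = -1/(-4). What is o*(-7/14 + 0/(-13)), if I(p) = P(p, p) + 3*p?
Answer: -61/8 ≈ -7.6250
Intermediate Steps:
P(m, h) = 1/4 (P(m, h) = -1*(-1/4) = 1/4)
I(p) = 1/4 + 3*p
o = 61/4 (o = -9 + (48 + (1/4 + 3*(-8))) = -9 + (48 + (1/4 - 24)) = -9 + (48 - 95/4) = -9 + 97/4 = 61/4 ≈ 15.250)
o*(-7/14 + 0/(-13)) = 61*(-7/14 + 0/(-13))/4 = 61*(-7*1/14 + 0*(-1/13))/4 = 61*(-1/2 + 0)/4 = (61/4)*(-1/2) = -61/8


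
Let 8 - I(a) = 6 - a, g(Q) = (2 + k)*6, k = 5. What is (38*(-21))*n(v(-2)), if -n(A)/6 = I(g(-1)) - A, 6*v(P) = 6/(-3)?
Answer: 212268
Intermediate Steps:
v(P) = -1/3 (v(P) = (6/(-3))/6 = (6*(-1/3))/6 = (1/6)*(-2) = -1/3)
g(Q) = 42 (g(Q) = (2 + 5)*6 = 7*6 = 42)
I(a) = 2 + a (I(a) = 8 - (6 - a) = 8 + (-6 + a) = 2 + a)
n(A) = -264 + 6*A (n(A) = -6*((2 + 42) - A) = -6*(44 - A) = -264 + 6*A)
(38*(-21))*n(v(-2)) = (38*(-21))*(-264 + 6*(-1/3)) = -798*(-264 - 2) = -798*(-266) = 212268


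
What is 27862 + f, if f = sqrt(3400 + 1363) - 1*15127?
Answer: 12735 + sqrt(4763) ≈ 12804.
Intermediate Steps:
f = -15127 + sqrt(4763) (f = sqrt(4763) - 15127 = -15127 + sqrt(4763) ≈ -15058.)
27862 + f = 27862 + (-15127 + sqrt(4763)) = 12735 + sqrt(4763)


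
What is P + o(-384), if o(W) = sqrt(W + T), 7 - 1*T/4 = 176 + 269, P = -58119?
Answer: -58119 + 2*I*sqrt(534) ≈ -58119.0 + 46.217*I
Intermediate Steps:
T = -1752 (T = 28 - 4*(176 + 269) = 28 - 4*445 = 28 - 1780 = -1752)
o(W) = sqrt(-1752 + W) (o(W) = sqrt(W - 1752) = sqrt(-1752 + W))
P + o(-384) = -58119 + sqrt(-1752 - 384) = -58119 + sqrt(-2136) = -58119 + 2*I*sqrt(534)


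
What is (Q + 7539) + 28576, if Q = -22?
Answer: 36093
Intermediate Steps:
(Q + 7539) + 28576 = (-22 + 7539) + 28576 = 7517 + 28576 = 36093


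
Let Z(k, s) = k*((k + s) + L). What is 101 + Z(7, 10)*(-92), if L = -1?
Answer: -10203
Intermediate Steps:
Z(k, s) = k*(-1 + k + s) (Z(k, s) = k*((k + s) - 1) = k*(-1 + k + s))
101 + Z(7, 10)*(-92) = 101 + (7*(-1 + 7 + 10))*(-92) = 101 + (7*16)*(-92) = 101 + 112*(-92) = 101 - 10304 = -10203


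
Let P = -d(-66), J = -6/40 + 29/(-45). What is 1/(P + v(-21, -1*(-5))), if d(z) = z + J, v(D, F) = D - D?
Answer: 180/12023 ≈ 0.014971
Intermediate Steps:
J = -143/180 (J = -6*1/40 + 29*(-1/45) = -3/20 - 29/45 = -143/180 ≈ -0.79444)
v(D, F) = 0
d(z) = -143/180 + z (d(z) = z - 143/180 = -143/180 + z)
P = 12023/180 (P = -(-143/180 - 66) = -1*(-12023/180) = 12023/180 ≈ 66.794)
1/(P + v(-21, -1*(-5))) = 1/(12023/180 + 0) = 1/(12023/180) = 180/12023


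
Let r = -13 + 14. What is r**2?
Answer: 1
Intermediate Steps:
r = 1
r**2 = 1**2 = 1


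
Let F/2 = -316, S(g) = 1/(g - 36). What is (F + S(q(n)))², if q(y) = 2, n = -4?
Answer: 461777121/1156 ≈ 3.9946e+5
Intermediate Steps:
S(g) = 1/(-36 + g)
F = -632 (F = 2*(-316) = -632)
(F + S(q(n)))² = (-632 + 1/(-36 + 2))² = (-632 + 1/(-34))² = (-632 - 1/34)² = (-21489/34)² = 461777121/1156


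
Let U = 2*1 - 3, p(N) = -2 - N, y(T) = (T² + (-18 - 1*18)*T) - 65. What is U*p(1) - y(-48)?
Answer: -3964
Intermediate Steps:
y(T) = -65 + T² - 36*T (y(T) = (T² + (-18 - 18)*T) - 65 = (T² - 36*T) - 65 = -65 + T² - 36*T)
U = -1 (U = 2 - 3 = -1)
U*p(1) - y(-48) = -(-2 - 1*1) - (-65 + (-48)² - 36*(-48)) = -(-2 - 1) - (-65 + 2304 + 1728) = -1*(-3) - 1*3967 = 3 - 3967 = -3964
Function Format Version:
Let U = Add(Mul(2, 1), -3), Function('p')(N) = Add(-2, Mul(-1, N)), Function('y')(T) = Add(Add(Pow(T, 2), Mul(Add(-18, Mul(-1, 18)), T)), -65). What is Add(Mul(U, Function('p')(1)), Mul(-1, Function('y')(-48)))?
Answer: -3964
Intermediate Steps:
Function('y')(T) = Add(-65, Pow(T, 2), Mul(-36, T)) (Function('y')(T) = Add(Add(Pow(T, 2), Mul(Add(-18, -18), T)), -65) = Add(Add(Pow(T, 2), Mul(-36, T)), -65) = Add(-65, Pow(T, 2), Mul(-36, T)))
U = -1 (U = Add(2, -3) = -1)
Add(Mul(U, Function('p')(1)), Mul(-1, Function('y')(-48))) = Add(Mul(-1, Add(-2, Mul(-1, 1))), Mul(-1, Add(-65, Pow(-48, 2), Mul(-36, -48)))) = Add(Mul(-1, Add(-2, -1)), Mul(-1, Add(-65, 2304, 1728))) = Add(Mul(-1, -3), Mul(-1, 3967)) = Add(3, -3967) = -3964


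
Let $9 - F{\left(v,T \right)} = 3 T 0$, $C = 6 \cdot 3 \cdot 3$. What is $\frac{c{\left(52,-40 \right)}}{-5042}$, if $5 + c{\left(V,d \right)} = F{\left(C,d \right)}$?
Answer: $- \frac{2}{2521} \approx -0.00079334$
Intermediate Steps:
$C = 54$ ($C = 18 \cdot 3 = 54$)
$F{\left(v,T \right)} = 9$ ($F{\left(v,T \right)} = 9 - 3 T 0 = 9 - 0 = 9 + 0 = 9$)
$c{\left(V,d \right)} = 4$ ($c{\left(V,d \right)} = -5 + 9 = 4$)
$\frac{c{\left(52,-40 \right)}}{-5042} = \frac{4}{-5042} = 4 \left(- \frac{1}{5042}\right) = - \frac{2}{2521}$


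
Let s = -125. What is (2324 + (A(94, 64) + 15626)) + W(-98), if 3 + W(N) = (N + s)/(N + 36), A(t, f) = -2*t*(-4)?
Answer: 1159561/62 ≈ 18703.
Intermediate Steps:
A(t, f) = 8*t
W(N) = -3 + (-125 + N)/(36 + N) (W(N) = -3 + (N - 125)/(N + 36) = -3 + (-125 + N)/(36 + N))
(2324 + (A(94, 64) + 15626)) + W(-98) = (2324 + (8*94 + 15626)) + (-233 - 2*(-98))/(36 - 98) = (2324 + (752 + 15626)) + (-233 + 196)/(-62) = (2324 + 16378) - 1/62*(-37) = 18702 + 37/62 = 1159561/62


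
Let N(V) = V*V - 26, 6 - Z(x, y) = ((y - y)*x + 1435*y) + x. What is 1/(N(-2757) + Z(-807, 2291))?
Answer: 1/4314251 ≈ 2.3179e-7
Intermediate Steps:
Z(x, y) = 6 - x - 1435*y (Z(x, y) = 6 - (((y - y)*x + 1435*y) + x) = 6 - ((0*x + 1435*y) + x) = 6 - ((0 + 1435*y) + x) = 6 - (1435*y + x) = 6 - (x + 1435*y) = 6 + (-x - 1435*y) = 6 - x - 1435*y)
N(V) = -26 + V² (N(V) = V² - 26 = -26 + V²)
1/(N(-2757) + Z(-807, 2291)) = 1/((-26 + (-2757)²) + (6 - 1*(-807) - 1435*2291)) = 1/((-26 + 7601049) + (6 + 807 - 3287585)) = 1/(7601023 - 3286772) = 1/4314251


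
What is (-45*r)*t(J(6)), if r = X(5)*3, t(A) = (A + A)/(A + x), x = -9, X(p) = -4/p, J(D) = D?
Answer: -432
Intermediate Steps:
t(A) = 2*A/(-9 + A) (t(A) = (A + A)/(A - 9) = (2*A)/(-9 + A) = 2*A/(-9 + A))
r = -12/5 (r = -4/5*3 = -12/5 ≈ -2.4000)
(-45*r)*t(J(6)) = (-45*(-12/5))*(2*6/(-9 + 6)) = 108*(2*6/(-3)) = 108*(2*6*(-1/3)) = 108*(-4) = -432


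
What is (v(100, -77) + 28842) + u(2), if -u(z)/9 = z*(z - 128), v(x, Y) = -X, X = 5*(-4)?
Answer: 31130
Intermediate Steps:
X = -20
v(x, Y) = 20 (v(x, Y) = -1*(-20) = 20)
u(z) = -9*z*(-128 + z) (u(z) = -9*z*(z - 128) = -9*z*(-128 + z))
(v(100, -77) + 28842) + u(2) = (20 + 28842) + 9*2*(128 - 1*2) = 28862 + 9*2*(128 - 2) = 28862 + 9*2*126 = 28862 + 2268 = 31130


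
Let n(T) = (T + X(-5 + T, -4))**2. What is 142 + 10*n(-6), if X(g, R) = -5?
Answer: 1352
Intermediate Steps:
n(T) = (-5 + T)**2 (n(T) = (T - 5)**2 = (-5 + T)**2)
142 + 10*n(-6) = 142 + 10*(-5 - 6)**2 = 142 + 10*(-11)**2 = 142 + 10*121 = 142 + 1210 = 1352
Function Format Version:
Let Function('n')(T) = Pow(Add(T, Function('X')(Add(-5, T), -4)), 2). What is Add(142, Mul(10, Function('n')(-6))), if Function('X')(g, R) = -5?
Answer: 1352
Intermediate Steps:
Function('n')(T) = Pow(Add(-5, T), 2) (Function('n')(T) = Pow(Add(T, -5), 2) = Pow(Add(-5, T), 2))
Add(142, Mul(10, Function('n')(-6))) = Add(142, Mul(10, Pow(Add(-5, -6), 2))) = Add(142, Mul(10, Pow(-11, 2))) = Add(142, Mul(10, 121)) = Add(142, 1210) = 1352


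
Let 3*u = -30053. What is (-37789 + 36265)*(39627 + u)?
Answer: -45124624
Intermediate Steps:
u = -30053/3 (u = (1/3)*(-30053) = -30053/3 ≈ -10018.)
(-37789 + 36265)*(39627 + u) = (-37789 + 36265)*(39627 - 30053/3) = -1524*88828/3 = -45124624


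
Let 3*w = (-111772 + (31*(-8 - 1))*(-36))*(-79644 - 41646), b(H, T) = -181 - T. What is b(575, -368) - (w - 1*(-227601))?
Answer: -4113090454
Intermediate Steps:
w = 4112863040 (w = ((-111772 + (31*(-8 - 1))*(-36))*(-79644 - 41646))/3 = ((-111772 + (31*(-9))*(-36))*(-121290))/3 = ((-111772 - 279*(-36))*(-121290))/3 = ((-111772 + 10044)*(-121290))/3 = (-101728*(-121290))/3 = (⅓)*12338589120 = 4112863040)
b(575, -368) - (w - 1*(-227601)) = (-181 - 1*(-368)) - (4112863040 - 1*(-227601)) = (-181 + 368) - (4112863040 + 227601) = 187 - 1*4113090641 = 187 - 4113090641 = -4113090454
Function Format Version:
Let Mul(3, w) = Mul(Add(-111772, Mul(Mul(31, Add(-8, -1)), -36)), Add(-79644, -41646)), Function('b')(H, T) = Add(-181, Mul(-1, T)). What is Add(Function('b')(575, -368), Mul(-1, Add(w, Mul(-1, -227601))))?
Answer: -4113090454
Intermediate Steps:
w = 4112863040 (w = Mul(Rational(1, 3), Mul(Add(-111772, Mul(Mul(31, Add(-8, -1)), -36)), Add(-79644, -41646))) = Mul(Rational(1, 3), Mul(Add(-111772, Mul(Mul(31, -9), -36)), -121290)) = Mul(Rational(1, 3), Mul(Add(-111772, Mul(-279, -36)), -121290)) = Mul(Rational(1, 3), Mul(Add(-111772, 10044), -121290)) = Mul(Rational(1, 3), Mul(-101728, -121290)) = Mul(Rational(1, 3), 12338589120) = 4112863040)
Add(Function('b')(575, -368), Mul(-1, Add(w, Mul(-1, -227601)))) = Add(Add(-181, Mul(-1, -368)), Mul(-1, Add(4112863040, Mul(-1, -227601)))) = Add(Add(-181, 368), Mul(-1, Add(4112863040, 227601))) = Add(187, Mul(-1, 4113090641)) = Add(187, -4113090641) = -4113090454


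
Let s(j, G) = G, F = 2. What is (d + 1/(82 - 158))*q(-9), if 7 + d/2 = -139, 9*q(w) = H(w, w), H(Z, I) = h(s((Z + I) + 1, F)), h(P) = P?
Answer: -22193/342 ≈ -64.892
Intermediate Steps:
H(Z, I) = 2
q(w) = 2/9 (q(w) = (1/9)*2 = 2/9)
d = -292 (d = -14 + 2*(-139) = -14 - 278 = -292)
(d + 1/(82 - 158))*q(-9) = (-292 + 1/(82 - 158))*(2/9) = (-292 + 1/(-76))*(2/9) = (-292 - 1/76)*(2/9) = -22193/76*2/9 = -22193/342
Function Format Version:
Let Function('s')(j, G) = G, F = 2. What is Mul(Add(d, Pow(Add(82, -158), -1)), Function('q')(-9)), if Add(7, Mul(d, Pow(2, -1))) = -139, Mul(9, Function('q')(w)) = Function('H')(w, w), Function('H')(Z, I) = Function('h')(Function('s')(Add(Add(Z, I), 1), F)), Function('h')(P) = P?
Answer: Rational(-22193, 342) ≈ -64.892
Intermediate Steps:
Function('H')(Z, I) = 2
Function('q')(w) = Rational(2, 9) (Function('q')(w) = Mul(Rational(1, 9), 2) = Rational(2, 9))
d = -292 (d = Add(-14, Mul(2, -139)) = Add(-14, -278) = -292)
Mul(Add(d, Pow(Add(82, -158), -1)), Function('q')(-9)) = Mul(Add(-292, Pow(Add(82, -158), -1)), Rational(2, 9)) = Mul(Add(-292, Pow(-76, -1)), Rational(2, 9)) = Mul(Add(-292, Rational(-1, 76)), Rational(2, 9)) = Mul(Rational(-22193, 76), Rational(2, 9)) = Rational(-22193, 342)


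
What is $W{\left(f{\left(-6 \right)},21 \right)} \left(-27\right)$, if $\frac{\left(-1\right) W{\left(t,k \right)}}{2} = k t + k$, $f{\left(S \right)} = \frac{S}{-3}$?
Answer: $3402$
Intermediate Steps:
$f{\left(S \right)} = - \frac{S}{3}$ ($f{\left(S \right)} = S \left(- \frac{1}{3}\right) = - \frac{S}{3}$)
$W{\left(t,k \right)} = - 2 k - 2 k t$ ($W{\left(t,k \right)} = - 2 \left(k t + k\right) = - 2 \left(k + k t\right) = - 2 k - 2 k t$)
$W{\left(f{\left(-6 \right)},21 \right)} \left(-27\right) = \left(-2\right) 21 \left(1 - -2\right) \left(-27\right) = \left(-2\right) 21 \left(1 + 2\right) \left(-27\right) = \left(-2\right) 21 \cdot 3 \left(-27\right) = \left(-126\right) \left(-27\right) = 3402$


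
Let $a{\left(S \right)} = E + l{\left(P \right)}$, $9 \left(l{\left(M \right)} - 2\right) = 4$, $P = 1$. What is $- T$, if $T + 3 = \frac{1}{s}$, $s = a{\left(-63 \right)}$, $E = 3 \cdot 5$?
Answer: $\frac{462}{157} \approx 2.9427$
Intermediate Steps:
$l{\left(M \right)} = \frac{22}{9}$ ($l{\left(M \right)} = 2 + \frac{1}{9} \cdot 4 = 2 + \frac{4}{9} = \frac{22}{9}$)
$E = 15$
$a{\left(S \right)} = \frac{157}{9}$ ($a{\left(S \right)} = 15 + \frac{22}{9} = \frac{157}{9}$)
$s = \frac{157}{9} \approx 17.444$
$T = - \frac{462}{157}$ ($T = -3 + \frac{1}{\frac{157}{9}} = -3 + \frac{9}{157} = - \frac{462}{157} \approx -2.9427$)
$- T = \left(-1\right) \left(- \frac{462}{157}\right) = \frac{462}{157}$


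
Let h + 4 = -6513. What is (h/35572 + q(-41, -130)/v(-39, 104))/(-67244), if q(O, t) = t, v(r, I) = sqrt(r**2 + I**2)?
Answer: 6517/2392003568 + 5*sqrt(73)/2454406 ≈ 2.0130e-5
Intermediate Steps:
h = -6517 (h = -4 - 6513 = -6517)
v(r, I) = sqrt(I**2 + r**2)
(h/35572 + q(-41, -130)/v(-39, 104))/(-67244) = (-6517/35572 - 130/sqrt(104**2 + (-39)**2))/(-67244) = (-6517*1/35572 - 130/sqrt(10816 + 1521))*(-1/67244) = (-6517/35572 - 130*sqrt(73)/949)*(-1/67244) = (-6517/35572 - 10*sqrt(73)/73)*(-1/67244) = 6517/2392003568 + 5*sqrt(73)/2454406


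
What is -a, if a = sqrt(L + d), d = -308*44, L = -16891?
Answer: -I*sqrt(30443) ≈ -174.48*I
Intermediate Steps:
d = -13552
a = I*sqrt(30443) (a = sqrt(-16891 - 13552) = sqrt(-30443) = I*sqrt(30443) ≈ 174.48*I)
-a = -I*sqrt(30443)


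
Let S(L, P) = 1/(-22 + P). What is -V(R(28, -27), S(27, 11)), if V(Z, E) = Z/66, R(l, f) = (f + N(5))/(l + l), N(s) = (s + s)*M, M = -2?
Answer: 47/3696 ≈ 0.012716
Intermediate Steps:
N(s) = -4*s (N(s) = (s + s)*(-2) = (2*s)*(-2) = -4*s)
R(l, f) = (-20 + f)/(2*l) (R(l, f) = (f - 4*5)/(l + l) = (f - 20)/((2*l)) = (-20 + f)*(1/(2*l)) = (-20 + f)/(2*l))
V(Z, E) = Z/66 (V(Z, E) = Z*(1/66) = Z/66)
-V(R(28, -27), S(27, 11)) = -(½)*(-20 - 27)/28/66 = -(½)*(1/28)*(-47)/66 = -(-47)/(66*56) = -1*(-47/3696) = 47/3696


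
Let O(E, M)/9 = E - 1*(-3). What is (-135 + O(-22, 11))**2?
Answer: 93636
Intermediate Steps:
O(E, M) = 27 + 9*E (O(E, M) = 9*(E - 1*(-3)) = 9*(E + 3) = 9*(3 + E) = 27 + 9*E)
(-135 + O(-22, 11))**2 = (-135 + (27 + 9*(-22)))**2 = (-135 + (27 - 198))**2 = (-135 - 171)**2 = (-306)**2 = 93636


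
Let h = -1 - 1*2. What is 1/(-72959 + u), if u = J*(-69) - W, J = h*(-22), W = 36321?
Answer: -1/113834 ≈ -8.7847e-6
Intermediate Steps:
h = -3 (h = -1 - 2 = -3)
J = 66 (J = -3*(-22) = 66)
u = -40875 (u = 66*(-69) - 1*36321 = -4554 - 36321 = -40875)
1/(-72959 + u) = 1/(-72959 - 40875) = 1/(-113834) = -1/113834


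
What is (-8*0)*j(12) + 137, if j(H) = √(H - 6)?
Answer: 137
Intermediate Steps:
j(H) = √(-6 + H)
(-8*0)*j(12) + 137 = (-8*0)*√(-6 + 12) + 137 = 0*√6 + 137 = 0 + 137 = 137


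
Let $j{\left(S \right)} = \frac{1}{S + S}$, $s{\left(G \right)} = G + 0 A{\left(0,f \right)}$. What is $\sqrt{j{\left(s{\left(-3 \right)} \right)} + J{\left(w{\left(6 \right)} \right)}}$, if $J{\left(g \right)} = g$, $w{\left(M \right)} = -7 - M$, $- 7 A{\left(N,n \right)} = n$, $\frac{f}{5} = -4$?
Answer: $\frac{i \sqrt{474}}{6} \approx 3.6286 i$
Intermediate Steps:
$f = -20$ ($f = 5 \left(-4\right) = -20$)
$A{\left(N,n \right)} = - \frac{n}{7}$
$s{\left(G \right)} = G$ ($s{\left(G \right)} = G + 0 \left(\left(- \frac{1}{7}\right) \left(-20\right)\right) = G + 0 \cdot \frac{20}{7} = G + 0 = G$)
$j{\left(S \right)} = \frac{1}{2 S}$
$\sqrt{j{\left(s{\left(-3 \right)} \right)} + J{\left(w{\left(6 \right)} \right)}} = \sqrt{\frac{1}{2 \left(-3\right)} - 13} = \sqrt{\frac{1}{2} \left(- \frac{1}{3}\right) - 13} = \sqrt{- \frac{1}{6} - 13} = \sqrt{- \frac{79}{6}} = \frac{i \sqrt{474}}{6}$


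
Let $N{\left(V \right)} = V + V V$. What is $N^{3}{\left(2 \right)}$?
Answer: $216$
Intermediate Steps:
$N{\left(V \right)} = V + V^{2}$
$N^{3}{\left(2 \right)} = \left(2 \left(1 + 2\right)\right)^{3} = \left(2 \cdot 3\right)^{3} = 6^{3} = 216$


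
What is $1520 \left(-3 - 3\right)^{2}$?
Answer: $54720$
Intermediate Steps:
$1520 \left(-3 - 3\right)^{2} = 1520 \left(-6\right)^{2} = 1520 \cdot 36 = 54720$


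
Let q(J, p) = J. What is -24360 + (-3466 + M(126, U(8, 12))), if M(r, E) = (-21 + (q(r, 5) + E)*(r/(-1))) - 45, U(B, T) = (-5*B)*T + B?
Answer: 15704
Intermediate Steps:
U(B, T) = B - 5*B*T (U(B, T) = -5*B*T + B = B - 5*B*T)
M(r, E) = -66 - r*(E + r) (M(r, E) = (-21 + (r + E)*(r/(-1))) - 45 = (-21 + (E + r)*(r*(-1))) - 45 = (-21 + (E + r)*(-r)) - 45 = (-21 - r*(E + r)) - 45 = -66 - r*(E + r))
-24360 + (-3466 + M(126, U(8, 12))) = -24360 + (-3466 + (-66 - 1*126² - 1*8*(1 - 5*12)*126)) = -24360 + (-3466 + (-66 - 1*15876 - 1*8*(1 - 60)*126)) = -24360 + (-3466 + (-66 - 15876 - 1*8*(-59)*126)) = -24360 + (-3466 + (-66 - 15876 - 1*(-472)*126)) = -24360 + (-3466 + (-66 - 15876 + 59472)) = -24360 + (-3466 + 43530) = -24360 + 40064 = 15704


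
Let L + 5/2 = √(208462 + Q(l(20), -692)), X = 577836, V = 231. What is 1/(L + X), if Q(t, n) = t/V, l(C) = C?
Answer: 533918154/308515603020391 - 4*√11123745402/308515603020391 ≈ 1.7292e-6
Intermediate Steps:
Q(t, n) = t/231
L = -5/2 + √11123745402/231 (L = -5/2 + √(208462 + (1/231)*20) = -5/2 + √(208462 + 20/231) = -5/2 + √(48154742/231) = -5/2 + √11123745402/231 ≈ 454.08)
1/(L + X) = 1/((-5/2 + √11123745402/231) + 577836) = 1/(1155667/2 + √11123745402/231)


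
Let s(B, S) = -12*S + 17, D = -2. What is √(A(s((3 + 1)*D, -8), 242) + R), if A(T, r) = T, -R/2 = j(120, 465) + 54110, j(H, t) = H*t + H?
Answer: I*√219947 ≈ 468.98*I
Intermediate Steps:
j(H, t) = H + H*t
R = -220060 (R = -2*(120*(1 + 465) + 54110) = -2*(120*466 + 54110) = -2*(55920 + 54110) = -2*110030 = -220060)
s(B, S) = 17 - 12*S
√(A(s((3 + 1)*D, -8), 242) + R) = √((17 - 12*(-8)) - 220060) = √((17 + 96) - 220060) = √(113 - 220060) = √(-219947) = I*√219947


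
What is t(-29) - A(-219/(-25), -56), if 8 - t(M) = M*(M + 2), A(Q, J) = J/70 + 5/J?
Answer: -216751/280 ≈ -774.11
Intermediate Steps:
A(Q, J) = 5/J + J/70 (A(Q, J) = J*(1/70) + 5/J = J/70 + 5/J = 5/J + J/70)
t(M) = 8 - M*(2 + M) (t(M) = 8 - M*(M + 2) = 8 - M*(2 + M))
t(-29) - A(-219/(-25), -56) = (8 - 1*(-29)² - 2*(-29)) - (5/(-56) + (1/70)*(-56)) = (8 - 1*841 + 58) - (5*(-1/56) - ⅘) = (8 - 841 + 58) - (-5/56 - ⅘) = -775 - 1*(-249/280) = -775 + 249/280 = -216751/280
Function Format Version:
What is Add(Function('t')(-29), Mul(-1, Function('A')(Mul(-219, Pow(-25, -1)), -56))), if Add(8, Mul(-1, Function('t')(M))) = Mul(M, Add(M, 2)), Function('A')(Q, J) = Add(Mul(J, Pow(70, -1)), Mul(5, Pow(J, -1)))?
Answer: Rational(-216751, 280) ≈ -774.11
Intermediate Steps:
Function('A')(Q, J) = Add(Mul(5, Pow(J, -1)), Mul(Rational(1, 70), J)) (Function('A')(Q, J) = Add(Mul(J, Rational(1, 70)), Mul(5, Pow(J, -1))) = Add(Mul(Rational(1, 70), J), Mul(5, Pow(J, -1))) = Add(Mul(5, Pow(J, -1)), Mul(Rational(1, 70), J)))
Function('t')(M) = Add(8, Mul(-1, M, Add(2, M))) (Function('t')(M) = Add(8, Mul(-1, Mul(M, Add(M, 2)))) = Add(8, Mul(-1, Mul(M, Add(2, M)))) = Add(8, Mul(-1, M, Add(2, M))))
Add(Function('t')(-29), Mul(-1, Function('A')(Mul(-219, Pow(-25, -1)), -56))) = Add(Add(8, Mul(-1, Pow(-29, 2)), Mul(-2, -29)), Mul(-1, Add(Mul(5, Pow(-56, -1)), Mul(Rational(1, 70), -56)))) = Add(Add(8, Mul(-1, 841), 58), Mul(-1, Add(Mul(5, Rational(-1, 56)), Rational(-4, 5)))) = Add(Add(8, -841, 58), Mul(-1, Add(Rational(-5, 56), Rational(-4, 5)))) = Add(-775, Mul(-1, Rational(-249, 280))) = Add(-775, Rational(249, 280)) = Rational(-216751, 280)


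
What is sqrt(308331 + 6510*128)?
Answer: sqrt(1141611) ≈ 1068.5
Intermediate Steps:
sqrt(308331 + 6510*128) = sqrt(308331 + 833280) = sqrt(1141611)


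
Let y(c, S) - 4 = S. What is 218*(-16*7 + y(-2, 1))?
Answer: -23326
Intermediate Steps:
y(c, S) = 4 + S
218*(-16*7 + y(-2, 1)) = 218*(-16*7 + (4 + 1)) = 218*(-112 + 5) = 218*(-107) = -23326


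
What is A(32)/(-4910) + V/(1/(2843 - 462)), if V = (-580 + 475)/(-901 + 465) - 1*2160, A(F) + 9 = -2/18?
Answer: -49538769844849/9633420 ≈ -5.1424e+6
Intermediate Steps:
A(F) = -82/9 (A(F) = -9 - 2/18 = -9 - 2*1/18 = -9 - ⅑ = -82/9)
V = -941655/436 (V = -105/(-436) - 2160 = -105*(-1/436) - 2160 = 105/436 - 2160 = -941655/436 ≈ -2159.8)
A(32)/(-4910) + V/(1/(2843 - 462)) = -82/9/(-4910) - 941655/(436*(1/(2843 - 462))) = -82/9*(-1/4910) - 941655/(436*(1/2381)) = 41/22095 - 941655/(436*1/2381) = 41/22095 - 941655/436*2381 = 41/22095 - 2242080555/436 = -49538769844849/9633420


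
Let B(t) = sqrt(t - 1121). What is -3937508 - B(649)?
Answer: -3937508 - 2*I*sqrt(118) ≈ -3.9375e+6 - 21.726*I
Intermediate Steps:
B(t) = sqrt(-1121 + t)
-3937508 - B(649) = -3937508 - sqrt(-1121 + 649) = -3937508 - sqrt(-472) = -3937508 - 2*I*sqrt(118)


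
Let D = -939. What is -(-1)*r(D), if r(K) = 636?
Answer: 636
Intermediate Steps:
-(-1)*r(D) = -(-1)*636 = -1*(-636) = 636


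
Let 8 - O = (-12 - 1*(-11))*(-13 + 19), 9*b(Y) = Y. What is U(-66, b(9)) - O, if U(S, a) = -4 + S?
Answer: -84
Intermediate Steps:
b(Y) = Y/9
O = 14 (O = 8 - (-12 - 1*(-11))*(-13 + 19) = 8 - (-12 + 11)*6 = 8 - (-1)*6 = 8 - 1*(-6) = 8 + 6 = 14)
U(-66, b(9)) - O = (-4 - 66) - 1*14 = -70 - 14 = -84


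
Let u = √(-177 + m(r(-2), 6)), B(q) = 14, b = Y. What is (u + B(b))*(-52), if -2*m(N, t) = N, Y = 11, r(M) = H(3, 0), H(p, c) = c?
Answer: -728 - 52*I*√177 ≈ -728.0 - 691.82*I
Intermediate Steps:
r(M) = 0
m(N, t) = -N/2
b = 11
u = I*√177 (u = √(-177 - ½*0) = √(-177 + 0) = √(-177) = I*√177 ≈ 13.304*I)
(u + B(b))*(-52) = (I*√177 + 14)*(-52) = (14 + I*√177)*(-52) = -728 - 52*I*√177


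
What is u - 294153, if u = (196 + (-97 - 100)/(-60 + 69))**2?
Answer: -21370904/81 ≈ -2.6384e+5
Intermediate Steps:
u = 2455489/81 (u = (196 - 197/9)**2 = (1567/9)**2 = 2455489/81 ≈ 30315.)
u - 294153 = 2455489/81 - 294153 = -21370904/81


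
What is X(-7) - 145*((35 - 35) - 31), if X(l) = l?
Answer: 4488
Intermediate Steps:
X(-7) - 145*((35 - 35) - 31) = -7 - 145*((35 - 35) - 31) = -7 - 145*(0 - 31) = -7 - 145*(-31) = -7 + 4495 = 4488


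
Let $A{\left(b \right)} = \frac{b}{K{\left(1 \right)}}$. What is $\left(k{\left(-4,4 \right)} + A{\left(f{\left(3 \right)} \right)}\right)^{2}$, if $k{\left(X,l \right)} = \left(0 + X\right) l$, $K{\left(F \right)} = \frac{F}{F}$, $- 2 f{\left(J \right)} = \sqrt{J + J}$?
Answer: $\frac{\left(32 + \sqrt{6}\right)^{2}}{4} \approx 296.69$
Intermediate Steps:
$f{\left(J \right)} = - \frac{\sqrt{2} \sqrt{J}}{2}$ ($f{\left(J \right)} = - \frac{\sqrt{J + J}}{2} = - \frac{\sqrt{2 J}}{2} = - \frac{\sqrt{2} \sqrt{J}}{2}$)
$K{\left(F \right)} = 1$
$k{\left(X,l \right)} = X l$
$A{\left(b \right)} = b$ ($A{\left(b \right)} = \frac{b}{1} = b 1 = b$)
$\left(k{\left(-4,4 \right)} + A{\left(f{\left(3 \right)} \right)}\right)^{2} = \left(\left(-4\right) 4 - \frac{\sqrt{2} \sqrt{3}}{2}\right)^{2} = \left(-16 - \frac{\sqrt{6}}{2}\right)^{2}$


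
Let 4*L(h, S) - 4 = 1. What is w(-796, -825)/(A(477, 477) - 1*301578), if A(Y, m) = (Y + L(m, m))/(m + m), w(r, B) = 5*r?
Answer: 3037536/230163947 ≈ 0.013197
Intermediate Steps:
L(h, S) = 5/4 (L(h, S) = 1 + (1/4)*1 = 1 + 1/4 = 5/4)
A(Y, m) = (5/4 + Y)/(2*m) (A(Y, m) = (Y + 5/4)/(m + m) = (5/4 + Y)/((2*m)) = (5/4 + Y)*(1/(2*m)) = (5/4 + Y)/(2*m))
w(-796, -825)/(A(477, 477) - 1*301578) = (5*(-796))/((1/8)*(5 + 4*477)/477 - 1*301578) = -3980/((1/8)*(1/477)*(5 + 1908) - 301578) = -3980/((1/8)*(1/477)*1913 - 301578) = -3980/(1913/3816 - 301578) = -3980/(-1150819735/3816) = -3980*(-3816/1150819735) = 3037536/230163947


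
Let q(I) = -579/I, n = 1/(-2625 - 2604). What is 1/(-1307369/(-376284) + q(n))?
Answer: 376284/1139235359213 ≈ 3.3030e-7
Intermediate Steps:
n = -1/5229 (n = 1/(-5229) = -1/5229 ≈ -0.00019124)
1/(-1307369/(-376284) + q(n)) = 1/(-1307369/(-376284) - 579/(-1/5229)) = 1/(-1307369*(-1/376284) - 579*(-5229)) = 1/(1307369/376284 + 3027591) = 1/(1139235359213/376284) = 376284/1139235359213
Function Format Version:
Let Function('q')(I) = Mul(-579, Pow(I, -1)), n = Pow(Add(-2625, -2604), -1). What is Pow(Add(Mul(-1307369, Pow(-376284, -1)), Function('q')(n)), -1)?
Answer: Rational(376284, 1139235359213) ≈ 3.3030e-7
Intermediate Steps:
n = Rational(-1, 5229) (n = Pow(-5229, -1) = Rational(-1, 5229) ≈ -0.00019124)
Pow(Add(Mul(-1307369, Pow(-376284, -1)), Function('q')(n)), -1) = Pow(Add(Mul(-1307369, Pow(-376284, -1)), Mul(-579, Pow(Rational(-1, 5229), -1))), -1) = Pow(Add(Mul(-1307369, Rational(-1, 376284)), Mul(-579, -5229)), -1) = Pow(Add(Rational(1307369, 376284), 3027591), -1) = Pow(Rational(1139235359213, 376284), -1) = Rational(376284, 1139235359213)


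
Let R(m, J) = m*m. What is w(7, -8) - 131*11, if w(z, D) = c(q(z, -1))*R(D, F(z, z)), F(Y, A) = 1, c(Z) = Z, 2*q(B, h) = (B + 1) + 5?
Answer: -1025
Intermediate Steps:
q(B, h) = 3 + B/2 (q(B, h) = ((B + 1) + 5)/2 = ((1 + B) + 5)/2 = (6 + B)/2 = 3 + B/2)
R(m, J) = m²
w(z, D) = D²*(3 + z/2) (w(z, D) = (3 + z/2)*D² = D²*(3 + z/2))
w(7, -8) - 131*11 = (½)*(-8)²*(6 + 7) - 131*11 = (½)*64*13 - 1441 = 416 - 1441 = -1025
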